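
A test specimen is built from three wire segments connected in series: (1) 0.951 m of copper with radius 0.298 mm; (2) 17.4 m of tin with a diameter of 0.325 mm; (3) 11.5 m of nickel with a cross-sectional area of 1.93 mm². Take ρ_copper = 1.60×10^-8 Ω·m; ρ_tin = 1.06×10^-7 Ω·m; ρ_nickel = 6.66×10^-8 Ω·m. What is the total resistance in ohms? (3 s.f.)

22.7 Ω

Seg 1: A = πr² = π(2.9800e-04 m)² = 2.790e-07 m²
R_1 = (1.60×10^-8)(0.951)/(2.790e-07) = 0.05454 Ω
Seg 2: A = π(d/2)² = π(1.6250e-04 m)² = 8.296e-08 m²
R_2 = (1.06×10^-7)(17.4)/(8.296e-08) = 22.23 Ω
Seg 3: A = 1.93 mm² = 1.930e-06 m²
R_3 = (6.66×10^-8)(11.5)/(1.930e-06) = 0.3968 Ω
R_total = R_1 + R_2 + R_3 = 22.7 Ω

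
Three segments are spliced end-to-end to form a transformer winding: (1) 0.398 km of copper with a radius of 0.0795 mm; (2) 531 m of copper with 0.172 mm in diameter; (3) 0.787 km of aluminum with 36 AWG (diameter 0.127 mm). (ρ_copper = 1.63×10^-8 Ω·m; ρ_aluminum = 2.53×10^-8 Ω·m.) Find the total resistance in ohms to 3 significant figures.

2270 Ω

Seg 1: A = πr² = π(7.9500e-05 m)² = 1.986e-08 m²
R_1 = (1.63×10^-8)(398)/(1.986e-08) = 326.7 Ω
Seg 2: A = π(d/2)² = π(8.6000e-05 m)² = 2.324e-08 m²
R_2 = (1.63×10^-8)(531)/(2.324e-08) = 372.5 Ω
Seg 3: A = π(0.127/2 mm)² = π(6.3500e-05 m)² = 1.267e-08 m²
R_3 = (2.53×10^-8)(787)/(1.267e-08) = 1572 Ω
R_total = R_1 + R_2 + R_3 = 2270 Ω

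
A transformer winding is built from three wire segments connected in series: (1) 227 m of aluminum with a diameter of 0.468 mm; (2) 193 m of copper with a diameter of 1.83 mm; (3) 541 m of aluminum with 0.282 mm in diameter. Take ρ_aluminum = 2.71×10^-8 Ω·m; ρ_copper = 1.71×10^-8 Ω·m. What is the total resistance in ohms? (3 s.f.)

272 Ω

Seg 1: A = π(d/2)² = π(2.3400e-04 m)² = 1.720e-07 m²
R_1 = (2.71×10^-8)(227)/(1.720e-07) = 35.76 Ω
Seg 2: A = π(d/2)² = π(9.1500e-04 m)² = 2.630e-06 m²
R_2 = (1.71×10^-8)(193)/(2.630e-06) = 1.255 Ω
Seg 3: A = π(d/2)² = π(1.4100e-04 m)² = 6.246e-08 m²
R_3 = (2.71×10^-8)(541)/(6.246e-08) = 234.7 Ω
R_total = R_1 + R_2 + R_3 = 272 Ω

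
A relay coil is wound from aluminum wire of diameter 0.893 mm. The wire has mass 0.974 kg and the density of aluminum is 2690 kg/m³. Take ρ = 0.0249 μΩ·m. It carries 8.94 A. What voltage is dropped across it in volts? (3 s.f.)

ρ = 0.0249 μΩ·m = 2.49×10^-8 Ω·m
A = π(d/2)² = π(4.4650e-04 m)² = 6.2631e-07 m²
L = m/(density·A) = 0.974/(2690×6.2631e-07) = 578.1 m
R = ρL/A = (2.49×10^-8)(578.1)/(6.2631e-07) = 22.98 Ω
V = IR = 8.94 × 22.98 = 205 V

205 V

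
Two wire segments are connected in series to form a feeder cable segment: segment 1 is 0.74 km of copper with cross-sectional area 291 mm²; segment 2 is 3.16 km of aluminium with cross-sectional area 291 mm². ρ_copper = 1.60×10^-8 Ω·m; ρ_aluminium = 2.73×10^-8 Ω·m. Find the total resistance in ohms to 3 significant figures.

Segment 1: A = 291 mm² = 2.910e-04 m²
R₁ = ρL/A = (1.60×10^-8)(740)/(2.910e-04) = 0.04069 Ω
R₂ = (2.73×10^-8)(3160)/(2.910e-04) = 0.2965 Ω
R = R₁ + R₂ = 0.337 Ω

0.337 Ω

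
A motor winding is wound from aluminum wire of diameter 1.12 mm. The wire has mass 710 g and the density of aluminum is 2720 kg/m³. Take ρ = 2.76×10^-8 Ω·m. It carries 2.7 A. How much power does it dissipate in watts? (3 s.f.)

A = π(d/2)² = π(5.6000e-04 m)² = 9.8520e-07 m²
L = m/(density·A) = 0.71/(2720×9.8520e-07) = 264.9 m
R = ρL/A = (2.76×10^-8)(264.9)/(9.8520e-07) = 7.422 Ω
P = I²R = (2.7)² × 7.422 = 54.1 W

54.1 W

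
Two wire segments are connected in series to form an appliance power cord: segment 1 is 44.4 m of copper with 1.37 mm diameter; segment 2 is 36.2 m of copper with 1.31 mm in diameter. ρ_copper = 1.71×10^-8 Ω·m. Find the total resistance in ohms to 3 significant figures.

Segment 1: A = π(d/2)² = π(6.8500e-04 m)² = 1.474e-06 m²
R₁ = ρL/A = (1.71×10^-8)(44.4)/(1.474e-06) = 0.515 Ω
Segment 2: A = π(d/2)² = π(6.5500e-04 m)² = 1.348e-06 m²
R₂ = (1.71×10^-8)(36.2)/(1.348e-06) = 0.4593 Ω
R = R₁ + R₂ = 0.974 Ω

0.974 Ω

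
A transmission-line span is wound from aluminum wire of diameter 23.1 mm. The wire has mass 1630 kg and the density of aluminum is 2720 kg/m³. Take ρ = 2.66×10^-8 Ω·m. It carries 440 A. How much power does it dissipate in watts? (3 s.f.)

17600 W

A = π(d/2)² = π(1.1550e-02 m)² = 4.1910e-04 m²
L = m/(density·A) = 1630/(2720×4.1910e-04) = 1430 m
R = ρL/A = (2.66×10^-8)(1430)/(4.1910e-04) = 0.09076 Ω
P = I²R = (440)² × 0.09076 = 17600 W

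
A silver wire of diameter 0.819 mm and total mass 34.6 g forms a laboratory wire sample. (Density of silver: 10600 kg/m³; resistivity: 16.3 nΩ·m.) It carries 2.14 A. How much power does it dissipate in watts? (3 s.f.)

0.878 W

ρ = 16.3 nΩ·m = 1.63×10^-8 Ω·m
A = π(d/2)² = π(4.0950e-04 m)² = 5.2681e-07 m²
L = m/(density·A) = 0.0346/(10600×5.2681e-07) = 6.196 m
R = ρL/A = (1.63×10^-8)(6.196)/(5.2681e-07) = 0.1917 Ω
P = I²R = (2.14)² × 0.1917 = 0.878 W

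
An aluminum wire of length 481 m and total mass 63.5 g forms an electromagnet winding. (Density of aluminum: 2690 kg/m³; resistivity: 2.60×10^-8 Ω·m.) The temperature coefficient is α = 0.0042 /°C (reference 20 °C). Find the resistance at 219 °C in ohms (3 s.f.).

468 Ω

A = m/(density·L) = 0.0635/(2690×481) = 4.9077e-08 m²
R = ρL/A = (2.60×10^-8)(481)/(4.9077e-08) = 254.8 Ω
R(219 °C) = 254.8 × (1 + 0.0042×199) = 468 Ω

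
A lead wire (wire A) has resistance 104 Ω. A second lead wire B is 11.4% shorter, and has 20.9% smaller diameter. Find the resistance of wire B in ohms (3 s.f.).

R ∝ L/d², so R_B/R_A = (1 − 11.4/100) × (1 − 20.9/100)⁻²
= 0.886 × 1.598 = 1.416
R_B = 1.416 × 104 = 147 Ω

147 Ω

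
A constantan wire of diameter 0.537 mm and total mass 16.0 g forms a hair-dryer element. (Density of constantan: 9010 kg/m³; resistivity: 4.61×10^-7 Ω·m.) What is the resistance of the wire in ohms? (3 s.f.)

A = π(d/2)² = π(2.6850e-04 m)² = 2.2648e-07 m²
L = m/(density·A) = 0.016/(9010×2.2648e-07) = 7.841 m
R = ρL/A = (4.61×10^-7)(7.841)/(2.2648e-07) = 16.0 Ω

16.0 Ω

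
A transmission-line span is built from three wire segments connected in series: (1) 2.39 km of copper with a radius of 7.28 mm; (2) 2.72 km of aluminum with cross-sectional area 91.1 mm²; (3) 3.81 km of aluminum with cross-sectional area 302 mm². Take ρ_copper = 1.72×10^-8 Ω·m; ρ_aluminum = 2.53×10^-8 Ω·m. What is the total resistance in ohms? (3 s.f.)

1.32 Ω

Seg 1: A = πr² = π(7.2800e-03 m)² = 1.665e-04 m²
R_1 = (1.72×10^-8)(2390)/(1.665e-04) = 0.2469 Ω
Seg 2: A = 91.1 mm² = 9.110e-05 m²
R_2 = (2.53×10^-8)(2720)/(9.110e-05) = 0.7554 Ω
Seg 3: A = 302 mm² = 3.020e-04 m²
R_3 = (2.53×10^-8)(3810)/(3.020e-04) = 0.3192 Ω
R_total = R_1 + R_2 + R_3 = 1.32 Ω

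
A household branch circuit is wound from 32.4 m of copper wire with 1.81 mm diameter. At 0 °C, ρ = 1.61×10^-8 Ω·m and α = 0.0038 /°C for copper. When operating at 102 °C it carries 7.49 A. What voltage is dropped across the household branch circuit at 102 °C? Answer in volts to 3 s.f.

A = π(d/2)² = π(9.0500e-04 m)² = 2.573e-06 m²
R₍0₎ = ρL/A = (1.61×10^-8)(32.4)/(2.573e-06) = 0.2027 Ω
R₍102₎ = R₍0₎(1 + αΔT) = 0.2027 × (1 + 0.0038×102) = 0.2813 Ω
V = IR = 7.49 × 0.2813 = 2.11 V

2.11 V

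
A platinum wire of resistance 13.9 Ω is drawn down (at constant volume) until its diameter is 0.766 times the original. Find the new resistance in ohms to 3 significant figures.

40.4 Ω

Volume constant ⇒ L' = L/r² with r = 0.766. R' = ρL'/A' = ρ(L/r²)/(πr²d₀²/4) = R/r⁴.
R' = 2.905 × 13.9 = 40.4 Ω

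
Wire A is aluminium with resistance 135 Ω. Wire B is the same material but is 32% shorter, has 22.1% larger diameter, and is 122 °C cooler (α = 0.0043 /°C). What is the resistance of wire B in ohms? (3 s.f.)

R ∝ ρL/d² with ρ ∝ (1+αΔT), so R_B/R_A = (1 − 32/100) × (1 + 22.1/100)⁻² × (1 − 0.0043×122)
= 0.68 × 0.6708 × 0.4754 = 0.2168
R_B = 0.2168 × 135 = 29.3 Ω

29.3 Ω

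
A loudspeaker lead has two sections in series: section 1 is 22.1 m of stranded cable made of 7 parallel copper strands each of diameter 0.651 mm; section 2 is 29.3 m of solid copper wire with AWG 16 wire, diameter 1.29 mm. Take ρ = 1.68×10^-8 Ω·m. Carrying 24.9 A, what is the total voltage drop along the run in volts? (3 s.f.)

13.3 V

Section 1: A_strand = π(3.2550e-04)² = 3.329e-07 m²; R₁ = ρL/(N·A_s) = (1.68×10^-8)(22.1)/(7×3.329e-07) = 0.1593 Ω
Section 2: A = π(1.29/2 mm)² = π(6.4500e-04 m)² = 1.307e-06 m²
R₂ = (1.68×10^-8)(29.3)/(1.307e-06) = 0.3766 Ω
R = R₁ + R₂ = 0.536 Ω
V = IR = 24.9 × 0.536 = 13.3 V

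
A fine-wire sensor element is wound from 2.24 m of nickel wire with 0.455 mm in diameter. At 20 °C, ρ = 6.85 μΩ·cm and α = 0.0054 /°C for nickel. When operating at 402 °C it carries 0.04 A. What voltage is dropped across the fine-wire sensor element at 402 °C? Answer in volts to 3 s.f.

0.116 V

ρ = 6.85 μΩ·cm = 6.85×10^-8 Ω·m
A = π(d/2)² = π(2.2750e-04 m)² = 1.626e-07 m²
R₍20₎ = ρL/A = (6.85×10^-8)(2.24)/(1.626e-07) = 0.9437 Ω
R₍402₎ = R₍20₎(1 + αΔT) = 0.9437 × (1 + 0.0054×382) = 2.89 Ω
V = IR = 0.04 × 2.89 = 0.116 V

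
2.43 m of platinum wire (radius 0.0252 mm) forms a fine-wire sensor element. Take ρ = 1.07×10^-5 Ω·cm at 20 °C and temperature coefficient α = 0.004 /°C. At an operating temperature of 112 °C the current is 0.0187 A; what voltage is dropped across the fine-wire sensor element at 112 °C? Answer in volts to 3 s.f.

ρ = 1.07×10^-5 Ω·cm = 1.07×10^-7 Ω·m
A = πr² = π(2.5200e-05 m)² = 1.995e-09 m²
R₍20₎ = ρL/A = (1.07×10^-7)(2.43)/(1.995e-09) = 130.3 Ω
R₍112₎ = R₍20₎(1 + αΔT) = 130.3 × (1 + 0.004×92) = 178.3 Ω
V = IR = 0.0187 × 178.3 = 3.33 V

3.33 V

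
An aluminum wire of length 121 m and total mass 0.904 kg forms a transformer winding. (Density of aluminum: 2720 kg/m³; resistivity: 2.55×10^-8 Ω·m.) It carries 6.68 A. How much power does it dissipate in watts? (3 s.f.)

A = m/(density·L) = 0.904/(2720×121) = 2.7467e-06 m²
R = ρL/A = (2.55×10^-8)(121)/(2.7467e-06) = 1.123 Ω
P = I²R = (6.68)² × 1.123 = 50.1 W

50.1 W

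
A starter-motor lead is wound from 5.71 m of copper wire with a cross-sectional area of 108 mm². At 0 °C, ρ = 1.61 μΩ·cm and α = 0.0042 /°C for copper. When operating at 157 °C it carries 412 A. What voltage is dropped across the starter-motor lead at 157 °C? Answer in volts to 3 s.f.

ρ = 1.61 μΩ·cm = 1.61×10^-8 Ω·m
A = 108 mm² = 1.080e-04 m²
R₍0₎ = ρL/A = (1.61×10^-8)(5.71)/(1.080e-04) = 8.512×10^-4 Ω
R₍157₎ = R₍0₎(1 + αΔT) = 8.512×10^-4 × (1 + 0.0042×157) = 0.001413 Ω
V = IR = 412 × 0.001413 = 0.582 V

0.582 V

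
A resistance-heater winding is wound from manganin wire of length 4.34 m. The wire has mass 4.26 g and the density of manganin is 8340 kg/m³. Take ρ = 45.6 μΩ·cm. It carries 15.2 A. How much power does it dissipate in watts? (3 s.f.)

3880 W

ρ = 45.6 μΩ·cm = 4.56×10^-7 Ω·m
A = m/(density·L) = 0.00426/(8340×4.34) = 1.1769e-07 m²
R = ρL/A = (4.56×10^-7)(4.34)/(1.1769e-07) = 16.82 Ω
P = I²R = (15.2)² × 16.82 = 3880 W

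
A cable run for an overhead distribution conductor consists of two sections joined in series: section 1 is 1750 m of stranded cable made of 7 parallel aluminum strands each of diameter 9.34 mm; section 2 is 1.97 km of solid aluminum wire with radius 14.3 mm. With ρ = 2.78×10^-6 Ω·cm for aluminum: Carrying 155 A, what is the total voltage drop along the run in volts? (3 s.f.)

ρ = 2.78×10^-6 Ω·cm = 2.78×10^-8 Ω·m
Section 1: A_strand = π(4.6700e-03)² = 6.851e-05 m²; R₁ = ρL/(N·A_s) = (2.78×10^-8)(1750)/(7×6.851e-05) = 0.1014 Ω
Section 2: A = πr² = π(1.4300e-02 m)² = 6.424e-04 m²
R₂ = (2.78×10^-8)(1970)/(6.424e-04) = 0.08525 Ω
R = R₁ + R₂ = 0.1867 Ω
V = IR = 155 × 0.1867 = 28.9 V

28.9 V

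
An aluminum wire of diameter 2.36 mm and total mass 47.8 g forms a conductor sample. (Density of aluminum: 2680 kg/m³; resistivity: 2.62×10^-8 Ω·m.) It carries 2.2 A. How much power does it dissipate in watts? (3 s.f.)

A = π(d/2)² = π(1.1800e-03 m)² = 4.3744e-06 m²
L = m/(density·A) = 0.0478/(2680×4.3744e-06) = 4.077 m
R = ρL/A = (2.62×10^-8)(4.077)/(4.3744e-06) = 0.02442 Ω
P = I²R = (2.2)² × 0.02442 = 0.118 W

0.118 W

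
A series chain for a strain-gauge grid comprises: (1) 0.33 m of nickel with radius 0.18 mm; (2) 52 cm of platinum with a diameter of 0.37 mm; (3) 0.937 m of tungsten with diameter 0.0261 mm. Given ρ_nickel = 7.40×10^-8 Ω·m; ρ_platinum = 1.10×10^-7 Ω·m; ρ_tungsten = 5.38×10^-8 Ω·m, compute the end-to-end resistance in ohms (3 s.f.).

Seg 1: A = πr² = π(1.8000e-04 m)² = 1.018e-07 m²
R_1 = (7.40×10^-8)(0.33)/(1.018e-07) = 0.2399 Ω
Seg 2: A = π(d/2)² = π(1.8500e-04 m)² = 1.075e-07 m²
R_2 = (1.10×10^-7)(0.52)/(1.075e-07) = 0.532 Ω
Seg 3: A = π(d/2)² = π(1.3050e-05 m)² = 5.350e-10 m²
R_3 = (5.38×10^-8)(0.937)/(5.350e-10) = 94.22 Ω
R_total = R_1 + R_2 + R_3 = 95.0 Ω

95.0 Ω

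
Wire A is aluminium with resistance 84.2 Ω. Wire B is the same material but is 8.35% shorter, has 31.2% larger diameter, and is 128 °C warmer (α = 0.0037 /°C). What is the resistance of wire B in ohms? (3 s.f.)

66.1 Ω

R ∝ ρL/d² with ρ ∝ (1+αΔT), so R_B/R_A = (1 − 8.35/100) × (1 + 31.2/100)⁻² × (1 + 0.0037×128)
= 0.9165 × 0.5809 × 1.474 = 0.7846
R_B = 0.7846 × 84.2 = 66.1 Ω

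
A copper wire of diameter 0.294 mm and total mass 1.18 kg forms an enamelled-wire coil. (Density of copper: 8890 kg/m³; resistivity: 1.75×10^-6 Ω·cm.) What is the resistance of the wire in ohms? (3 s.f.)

504 Ω

ρ = 1.75×10^-6 Ω·cm = 1.75×10^-8 Ω·m
A = π(d/2)² = π(1.4700e-04 m)² = 6.7887e-08 m²
L = m/(density·A) = 1.18/(8890×6.7887e-08) = 1955 m
R = ρL/A = (1.75×10^-8)(1955)/(6.7887e-08) = 504 Ω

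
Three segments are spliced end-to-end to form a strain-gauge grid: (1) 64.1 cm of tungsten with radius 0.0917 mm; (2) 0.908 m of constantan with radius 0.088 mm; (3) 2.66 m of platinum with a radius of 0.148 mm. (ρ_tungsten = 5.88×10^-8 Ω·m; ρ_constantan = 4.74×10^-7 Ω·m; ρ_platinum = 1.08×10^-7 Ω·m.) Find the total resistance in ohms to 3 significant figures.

Seg 1: A = πr² = π(9.1700e-05 m)² = 2.642e-08 m²
R_1 = (5.88×10^-8)(0.641)/(2.642e-08) = 1.427 Ω
Seg 2: A = πr² = π(8.8000e-05 m)² = 2.433e-08 m²
R_2 = (4.74×10^-7)(0.908)/(2.433e-08) = 17.69 Ω
Seg 3: A = πr² = π(1.4800e-04 m)² = 6.881e-08 m²
R_3 = (1.08×10^-7)(2.66)/(6.881e-08) = 4.175 Ω
R_total = R_1 + R_2 + R_3 = 23.3 Ω

23.3 Ω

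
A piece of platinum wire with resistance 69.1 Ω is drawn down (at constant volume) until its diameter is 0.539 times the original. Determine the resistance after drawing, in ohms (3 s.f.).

Volume constant ⇒ L' = L/r² with r = 0.539. R' = ρL'/A' = ρ(L/r²)/(πr²d₀²/4) = R/r⁴.
R' = 11.85 × 69.1 = 819 Ω

819 Ω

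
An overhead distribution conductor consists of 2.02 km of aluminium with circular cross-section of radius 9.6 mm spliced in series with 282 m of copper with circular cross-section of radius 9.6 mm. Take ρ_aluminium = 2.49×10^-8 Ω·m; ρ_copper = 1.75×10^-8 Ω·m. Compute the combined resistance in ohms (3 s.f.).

Segment 1: A = πr² = π(9.6000e-03 m)² = 2.895e-04 m²
R₁ = ρL/A = (2.49×10^-8)(2020)/(2.895e-04) = 0.1737 Ω
R₂ = (1.75×10^-8)(282)/(2.895e-04) = 0.01704 Ω
R = R₁ + R₂ = 0.191 Ω

0.191 Ω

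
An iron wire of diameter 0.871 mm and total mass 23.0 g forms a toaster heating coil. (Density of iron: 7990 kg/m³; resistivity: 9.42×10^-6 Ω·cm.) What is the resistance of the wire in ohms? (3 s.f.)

ρ = 9.42×10^-6 Ω·cm = 9.42×10^-8 Ω·m
A = π(d/2)² = π(4.3550e-04 m)² = 5.9584e-07 m²
L = m/(density·A) = 0.023/(7990×5.9584e-07) = 4.831 m
R = ρL/A = (9.42×10^-8)(4.831)/(5.9584e-07) = 0.764 Ω

0.764 Ω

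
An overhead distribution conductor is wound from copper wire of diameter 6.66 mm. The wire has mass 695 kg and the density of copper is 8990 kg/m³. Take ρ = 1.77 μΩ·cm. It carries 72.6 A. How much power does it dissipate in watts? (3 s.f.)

5940 W

ρ = 1.77 μΩ·cm = 1.77×10^-8 Ω·m
A = π(d/2)² = π(3.3300e-03 m)² = 3.4837e-05 m²
L = m/(density·A) = 695/(8990×3.4837e-05) = 2219 m
R = ρL/A = (1.77×10^-8)(2219)/(3.4837e-05) = 1.128 Ω
P = I²R = (72.6)² × 1.128 = 5940 W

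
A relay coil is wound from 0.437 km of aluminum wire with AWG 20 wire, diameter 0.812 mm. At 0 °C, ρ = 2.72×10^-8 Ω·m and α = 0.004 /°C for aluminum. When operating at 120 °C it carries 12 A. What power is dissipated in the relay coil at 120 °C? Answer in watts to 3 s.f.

A = π(0.812/2 mm)² = π(4.0600e-04 m)² = 5.178e-07 m²
R₍0₎ = ρL/A = (2.72×10^-8)(437)/(5.178e-07) = 22.95 Ω
R₍120₎ = R₍0₎(1 + αΔT) = 22.95 × (1 + 0.004×120) = 33.97 Ω
P = I²R = (12)² × 33.97 = 4890 W

4890 W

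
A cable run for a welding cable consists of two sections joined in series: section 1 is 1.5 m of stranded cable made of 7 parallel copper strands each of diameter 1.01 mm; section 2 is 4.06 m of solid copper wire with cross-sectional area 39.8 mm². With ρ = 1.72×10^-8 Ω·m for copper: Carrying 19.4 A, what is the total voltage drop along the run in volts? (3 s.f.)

0.123 V

Section 1: A_strand = π(5.0500e-04)² = 8.012e-07 m²; R₁ = ρL/(N·A_s) = (1.72×10^-8)(1.5)/(7×8.012e-07) = 0.0046 Ω
Section 2: A = 39.8 mm² = 3.980e-05 m²
R₂ = (1.72×10^-8)(4.06)/(3.980e-05) = 0.001755 Ω
R = R₁ + R₂ = 0.006355 Ω
V = IR = 19.4 × 0.006355 = 0.123 V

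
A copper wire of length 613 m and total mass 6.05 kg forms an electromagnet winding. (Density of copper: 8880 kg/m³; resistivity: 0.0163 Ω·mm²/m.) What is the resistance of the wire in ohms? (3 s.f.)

ρ = 0.0163 Ω·mm²/m = 1.63×10^-8 Ω·m
A = m/(density·L) = 6.05/(8880×613) = 1.1114e-06 m²
R = ρL/A = (1.63×10^-8)(613)/(1.1114e-06) = 8.99 Ω

8.99 Ω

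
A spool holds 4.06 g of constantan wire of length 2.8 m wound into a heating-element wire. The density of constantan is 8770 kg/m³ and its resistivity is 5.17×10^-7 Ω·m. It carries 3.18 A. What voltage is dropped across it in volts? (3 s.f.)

A = m/(density·L) = 0.00406/(8770×2.8) = 1.6534e-07 m²
R = ρL/A = (5.17×10^-7)(2.8)/(1.6534e-07) = 8.755 Ω
V = IR = 3.18 × 8.755 = 27.8 V

27.8 V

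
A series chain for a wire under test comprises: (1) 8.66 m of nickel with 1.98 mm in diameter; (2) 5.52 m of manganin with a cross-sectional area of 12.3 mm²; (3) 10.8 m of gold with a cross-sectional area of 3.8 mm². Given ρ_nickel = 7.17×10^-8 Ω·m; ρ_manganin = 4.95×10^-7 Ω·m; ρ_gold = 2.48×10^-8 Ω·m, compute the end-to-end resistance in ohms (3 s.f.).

Seg 1: A = π(d/2)² = π(9.9000e-04 m)² = 3.079e-06 m²
R_1 = (7.17×10^-8)(8.66)/(3.079e-06) = 0.2017 Ω
Seg 2: A = 12.3 mm² = 1.230e-05 m²
R_2 = (4.95×10^-7)(5.52)/(1.230e-05) = 0.2221 Ω
Seg 3: A = 3.8 mm² = 3.800e-06 m²
R_3 = (2.48×10^-8)(10.8)/(3.800e-06) = 0.07048 Ω
R_total = R_1 + R_2 + R_3 = 0.494 Ω

0.494 Ω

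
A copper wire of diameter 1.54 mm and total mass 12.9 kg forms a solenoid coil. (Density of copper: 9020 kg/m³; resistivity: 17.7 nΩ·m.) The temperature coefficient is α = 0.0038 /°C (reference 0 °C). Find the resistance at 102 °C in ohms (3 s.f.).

10.1 Ω

ρ = 17.7 nΩ·m = 1.77×10^-8 Ω·m
A = π(d/2)² = π(7.7000e-04 m)² = 1.8627e-06 m²
L = m/(density·A) = 12.9/(9020×1.8627e-06) = 767.8 m
R = ρL/A = (1.77×10^-8)(767.8)/(1.8627e-06) = 7.296 Ω
R(102 °C) = 7.296 × (1 + 0.0038×102) = 10.1 Ω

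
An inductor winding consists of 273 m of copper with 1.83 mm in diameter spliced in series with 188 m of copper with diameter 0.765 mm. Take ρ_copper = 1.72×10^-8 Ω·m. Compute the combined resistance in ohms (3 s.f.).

8.82 Ω

Segment 1: A = π(d/2)² = π(9.1500e-04 m)² = 2.630e-06 m²
R₁ = ρL/A = (1.72×10^-8)(273)/(2.630e-06) = 1.785 Ω
Segment 2: A = π(d/2)² = π(3.8250e-04 m)² = 4.596e-07 m²
R₂ = (1.72×10^-8)(188)/(4.596e-07) = 7.035 Ω
R = R₁ + R₂ = 8.82 Ω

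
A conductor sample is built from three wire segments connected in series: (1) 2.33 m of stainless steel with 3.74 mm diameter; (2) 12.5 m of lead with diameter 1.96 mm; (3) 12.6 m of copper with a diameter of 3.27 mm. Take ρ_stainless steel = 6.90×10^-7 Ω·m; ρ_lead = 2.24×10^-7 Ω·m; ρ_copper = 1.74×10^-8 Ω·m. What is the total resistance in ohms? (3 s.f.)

1.10 Ω

Seg 1: A = π(d/2)² = π(1.8700e-03 m)² = 1.099e-05 m²
R_1 = (6.90×10^-7)(2.33)/(1.099e-05) = 0.1463 Ω
Seg 2: A = π(d/2)² = π(9.8000e-04 m)² = 3.017e-06 m²
R_2 = (2.24×10^-7)(12.5)/(3.017e-06) = 0.928 Ω
Seg 3: A = π(d/2)² = π(1.6350e-03 m)² = 8.398e-06 m²
R_3 = (1.74×10^-8)(12.6)/(8.398e-06) = 0.02611 Ω
R_total = R_1 + R_2 + R_3 = 1.10 Ω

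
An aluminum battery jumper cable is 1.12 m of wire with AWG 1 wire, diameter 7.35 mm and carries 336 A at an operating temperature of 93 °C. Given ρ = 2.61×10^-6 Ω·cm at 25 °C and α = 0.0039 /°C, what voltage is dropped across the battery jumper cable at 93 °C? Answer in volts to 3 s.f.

0.293 V

ρ = 2.61×10^-6 Ω·cm = 2.61×10^-8 Ω·m
A = π(7.35/2 mm)² = π(3.6750e-03 m)² = 4.243e-05 m²
R₍25₎ = ρL/A = (2.61×10^-8)(1.12)/(4.243e-05) = 6.890×10^-4 Ω
R₍93₎ = R₍25₎(1 + αΔT) = 6.890×10^-4 × (1 + 0.0039×68) = 8.717×10^-4 Ω
V = IR = 336 × 8.717×10^-4 = 0.293 V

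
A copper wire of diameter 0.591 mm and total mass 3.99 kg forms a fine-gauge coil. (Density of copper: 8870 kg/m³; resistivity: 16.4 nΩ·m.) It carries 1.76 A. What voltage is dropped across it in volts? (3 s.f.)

173 V

ρ = 16.4 nΩ·m = 1.64×10^-8 Ω·m
A = π(d/2)² = π(2.9550e-04 m)² = 2.7432e-07 m²
L = m/(density·A) = 3.99/(8870×2.7432e-07) = 1640 m
R = ρL/A = (1.64×10^-8)(1640)/(2.7432e-07) = 98.03 Ω
V = IR = 1.76 × 98.03 = 173 V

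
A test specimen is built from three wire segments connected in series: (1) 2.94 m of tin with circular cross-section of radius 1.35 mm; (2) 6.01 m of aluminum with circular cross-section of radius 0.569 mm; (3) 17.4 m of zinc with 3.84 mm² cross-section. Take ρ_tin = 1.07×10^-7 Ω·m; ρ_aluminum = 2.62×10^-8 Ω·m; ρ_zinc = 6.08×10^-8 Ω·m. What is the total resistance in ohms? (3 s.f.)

0.485 Ω

Seg 1: A = πr² = π(1.3500e-03 m)² = 5.726e-06 m²
R_1 = (1.07×10^-7)(2.94)/(5.726e-06) = 0.05494 Ω
Seg 2: A = πr² = π(5.6900e-04 m)² = 1.017e-06 m²
R_2 = (2.62×10^-8)(6.01)/(1.017e-06) = 0.1548 Ω
Seg 3: A = 3.84 mm² = 3.840e-06 m²
R_3 = (6.08×10^-8)(17.4)/(3.840e-06) = 0.2755 Ω
R_total = R_1 + R_2 + R_3 = 0.485 Ω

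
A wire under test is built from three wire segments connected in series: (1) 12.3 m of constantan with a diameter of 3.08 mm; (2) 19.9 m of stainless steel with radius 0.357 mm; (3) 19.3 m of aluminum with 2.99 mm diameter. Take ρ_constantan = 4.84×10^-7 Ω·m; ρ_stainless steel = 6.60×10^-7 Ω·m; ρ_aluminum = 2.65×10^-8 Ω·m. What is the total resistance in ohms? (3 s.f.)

Seg 1: A = π(d/2)² = π(1.5400e-03 m)² = 7.451e-06 m²
R_1 = (4.84×10^-7)(12.3)/(7.451e-06) = 0.799 Ω
Seg 2: A = πr² = π(3.5700e-04 m)² = 4.004e-07 m²
R_2 = (6.60×10^-7)(19.9)/(4.004e-07) = 32.8 Ω
Seg 3: A = π(d/2)² = π(1.4950e-03 m)² = 7.022e-06 m²
R_3 = (2.65×10^-8)(19.3)/(7.022e-06) = 0.07284 Ω
R_total = R_1 + R_2 + R_3 = 33.7 Ω

33.7 Ω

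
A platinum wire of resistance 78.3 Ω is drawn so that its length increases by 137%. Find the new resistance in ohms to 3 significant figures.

k = 1 + 137/100 = 2.37; volume constant ⇒ A' = A/k, so R' = k²R.
R' = 5.617 × 78.3 = 440 Ω

440 Ω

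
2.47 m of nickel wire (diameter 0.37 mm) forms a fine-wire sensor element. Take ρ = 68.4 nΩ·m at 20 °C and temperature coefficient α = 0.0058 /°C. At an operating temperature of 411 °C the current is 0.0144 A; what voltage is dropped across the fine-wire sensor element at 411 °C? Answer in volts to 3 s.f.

ρ = 68.4 nΩ·m = 6.84×10^-8 Ω·m
A = π(d/2)² = π(1.8500e-04 m)² = 1.075e-07 m²
R₍20₎ = ρL/A = (6.84×10^-8)(2.47)/(1.075e-07) = 1.571 Ω
R₍411₎ = R₍20₎(1 + αΔT) = 1.571 × (1 + 0.0058×391) = 5.135 Ω
V = IR = 0.0144 × 5.135 = 0.0739 V

0.0739 V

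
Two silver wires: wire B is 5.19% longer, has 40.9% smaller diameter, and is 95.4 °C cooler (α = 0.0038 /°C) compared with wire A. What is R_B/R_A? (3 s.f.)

R ∝ ρL/d² with ρ ∝ (1+αΔT), so R_B/R_A = (1 + 5.19/100) × (1 − 40.9/100)⁻² × (1 − 0.0038×95.4)
= 1.052 × 2.863 × 0.6375 = 1.92

1.92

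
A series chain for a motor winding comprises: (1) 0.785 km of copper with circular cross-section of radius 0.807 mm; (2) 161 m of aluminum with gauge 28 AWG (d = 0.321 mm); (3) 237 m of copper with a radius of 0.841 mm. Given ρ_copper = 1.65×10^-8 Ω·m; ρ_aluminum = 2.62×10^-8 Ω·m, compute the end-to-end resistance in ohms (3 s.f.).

Seg 1: A = πr² = π(8.0700e-04 m)² = 2.046e-06 m²
R_1 = (1.65×10^-8)(785)/(2.046e-06) = 6.331 Ω
Seg 2: A = π(0.321/2 mm)² = π(1.6050e-04 m)² = 8.093e-08 m²
R_2 = (2.62×10^-8)(161)/(8.093e-08) = 52.12 Ω
Seg 3: A = πr² = π(8.4100e-04 m)² = 2.222e-06 m²
R_3 = (1.65×10^-8)(237)/(2.222e-06) = 1.76 Ω
R_total = R_1 + R_2 + R_3 = 60.2 Ω

60.2 Ω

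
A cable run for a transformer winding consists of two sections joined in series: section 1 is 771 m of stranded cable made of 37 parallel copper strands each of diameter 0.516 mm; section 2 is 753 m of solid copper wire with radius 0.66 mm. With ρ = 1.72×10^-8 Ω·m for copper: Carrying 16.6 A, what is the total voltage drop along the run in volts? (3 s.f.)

186 V

Section 1: A_strand = π(2.5800e-04)² = 2.091e-07 m²; R₁ = ρL/(N·A_s) = (1.72×10^-8)(771)/(37×2.091e-07) = 1.714 Ω
Section 2: A = πr² = π(6.6000e-04 m)² = 1.368e-06 m²
R₂ = (1.72×10^-8)(753)/(1.368e-06) = 9.464 Ω
R = R₁ + R₂ = 11.18 Ω
V = IR = 16.6 × 11.18 = 186 V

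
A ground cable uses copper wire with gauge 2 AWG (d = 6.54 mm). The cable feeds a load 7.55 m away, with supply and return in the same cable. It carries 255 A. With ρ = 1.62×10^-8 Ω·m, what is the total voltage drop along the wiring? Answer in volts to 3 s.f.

A = π(6.54/2 mm)² = π(3.2700e-03 m)² = 3.359e-05 m²
Total conductor length (both ways) L = 2 × 7.55 = 15.1 m
R = ρL/A = (1.62×10^-8)(15.1)/(3.359e-05) = 0.007282 Ω
V = IR = 255 × 0.007282 = 1.86 V

1.86 V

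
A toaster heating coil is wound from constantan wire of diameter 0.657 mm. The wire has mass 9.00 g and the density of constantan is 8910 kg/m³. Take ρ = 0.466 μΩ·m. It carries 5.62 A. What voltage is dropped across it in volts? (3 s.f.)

23.0 V

ρ = 0.466 μΩ·m = 4.66×10^-7 Ω·m
A = π(d/2)² = π(3.2850e-04 m)² = 3.3902e-07 m²
L = m/(density·A) = 0.009/(8910×3.3902e-07) = 2.98 m
R = ρL/A = (4.66×10^-7)(2.98)/(3.3902e-07) = 4.096 Ω
V = IR = 5.62 × 4.096 = 23.0 V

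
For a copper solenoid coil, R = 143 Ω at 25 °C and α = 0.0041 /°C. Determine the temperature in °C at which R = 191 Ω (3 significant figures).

107 °C

R = R₀(1 + α(T − T₀)) ⇒ T = T₀ + (R/R₀ − 1)/α
T = 25 + (191/143 − 1)/0.0041 = 25 + (0.3357)/0.0041 = 107 °C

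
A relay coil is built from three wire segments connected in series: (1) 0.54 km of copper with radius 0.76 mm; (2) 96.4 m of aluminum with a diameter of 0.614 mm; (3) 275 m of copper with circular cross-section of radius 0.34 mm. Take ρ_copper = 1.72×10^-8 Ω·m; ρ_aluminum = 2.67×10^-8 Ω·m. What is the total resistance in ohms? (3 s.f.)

Seg 1: A = πr² = π(7.6000e-04 m)² = 1.815e-06 m²
R_1 = (1.72×10^-8)(540)/(1.815e-06) = 5.119 Ω
Seg 2: A = π(d/2)² = π(3.0700e-04 m)² = 2.961e-07 m²
R_2 = (2.67×10^-8)(96.4)/(2.961e-07) = 8.693 Ω
Seg 3: A = πr² = π(3.4000e-04 m)² = 3.632e-07 m²
R_3 = (1.72×10^-8)(275)/(3.632e-07) = 13.02 Ω
R_total = R_1 + R_2 + R_3 = 26.8 Ω

26.8 Ω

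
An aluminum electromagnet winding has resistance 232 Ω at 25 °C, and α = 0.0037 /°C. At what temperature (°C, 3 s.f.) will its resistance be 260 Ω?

57.6 °C

R = R₀(1 + α(T − T₀)) ⇒ T = T₀ + (R/R₀ − 1)/α
T = 25 + (260/232 − 1)/0.0037 = 25 + (0.1207)/0.0037 = 57.6 °C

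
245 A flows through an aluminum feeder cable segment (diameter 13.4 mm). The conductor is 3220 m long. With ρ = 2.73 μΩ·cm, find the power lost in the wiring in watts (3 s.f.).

37400 W

ρ = 2.73 μΩ·cm = 2.73×10^-8 Ω·m
A = π(d/2)² = π(6.7000e-03 m)² = 1.410e-04 m²
R = ρL/A = (2.73×10^-8)(3220)/(1.410e-04) = 0.6233 Ω
P = I²R = (245)² × 0.6233 = 37400 W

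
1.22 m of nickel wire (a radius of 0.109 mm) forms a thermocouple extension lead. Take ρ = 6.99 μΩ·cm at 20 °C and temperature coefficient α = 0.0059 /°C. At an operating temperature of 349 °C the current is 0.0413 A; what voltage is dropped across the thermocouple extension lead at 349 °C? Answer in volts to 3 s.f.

ρ = 6.99 μΩ·cm = 6.99×10^-8 Ω·m
A = πr² = π(1.0900e-04 m)² = 3.733e-08 m²
R₍20₎ = ρL/A = (6.99×10^-8)(1.22)/(3.733e-08) = 2.285 Ω
R₍349₎ = R₍20₎(1 + αΔT) = 2.285 × (1 + 0.0059×329) = 6.72 Ω
V = IR = 0.0413 × 6.72 = 0.278 V

0.278 V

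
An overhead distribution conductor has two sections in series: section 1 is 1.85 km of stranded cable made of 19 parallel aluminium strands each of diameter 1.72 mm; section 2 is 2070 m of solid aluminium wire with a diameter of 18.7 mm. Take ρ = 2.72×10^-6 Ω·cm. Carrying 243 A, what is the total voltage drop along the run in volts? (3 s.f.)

ρ = 2.72×10^-6 Ω·cm = 2.72×10^-8 Ω·m
Section 1: A_strand = π(8.6000e-04)² = 2.324e-06 m²; R₁ = ρL/(N·A_s) = (2.72×10^-8)(1850)/(19×2.324e-06) = 1.14 Ω
Section 2: A = π(d/2)² = π(9.3500e-03 m)² = 2.746e-04 m²
R₂ = (2.72×10^-8)(2070)/(2.746e-04) = 0.205 Ω
R = R₁ + R₂ = 1.345 Ω
V = IR = 243 × 1.345 = 327 V

327 V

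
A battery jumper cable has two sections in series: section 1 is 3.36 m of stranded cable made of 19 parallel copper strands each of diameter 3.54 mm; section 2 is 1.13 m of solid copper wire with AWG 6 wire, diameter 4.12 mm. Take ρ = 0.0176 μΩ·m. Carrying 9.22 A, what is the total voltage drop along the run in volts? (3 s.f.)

ρ = 0.0176 μΩ·m = 1.76×10^-8 Ω·m
Section 1: A_strand = π(1.7700e-03)² = 9.842e-06 m²; R₁ = ρL/(N·A_s) = (1.76×10^-8)(3.36)/(19×9.842e-06) = 3.162×10^-4 Ω
Section 2: A = π(4.12/2 mm)² = π(2.0600e-03 m)² = 1.333e-05 m²
R₂ = (1.76×10^-8)(1.13)/(1.333e-05) = 0.001492 Ω
R = R₁ + R₂ = 0.001808 Ω
V = IR = 9.22 × 0.001808 = 0.0167 V

0.0167 V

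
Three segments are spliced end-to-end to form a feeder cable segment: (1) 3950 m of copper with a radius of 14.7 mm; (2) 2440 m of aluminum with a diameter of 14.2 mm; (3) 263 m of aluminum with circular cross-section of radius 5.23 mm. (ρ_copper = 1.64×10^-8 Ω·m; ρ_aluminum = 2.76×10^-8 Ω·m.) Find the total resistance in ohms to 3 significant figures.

0.605 Ω

Seg 1: A = πr² = π(1.4700e-02 m)² = 6.789e-04 m²
R_1 = (1.64×10^-8)(3950)/(6.789e-04) = 0.09542 Ω
Seg 2: A = π(d/2)² = π(7.1000e-03 m)² = 1.584e-04 m²
R_2 = (2.76×10^-8)(2440)/(1.584e-04) = 0.4252 Ω
Seg 3: A = πr² = π(5.2300e-03 m)² = 8.593e-05 m²
R_3 = (2.76×10^-8)(263)/(8.593e-05) = 0.08447 Ω
R_total = R_1 + R_2 + R_3 = 0.605 Ω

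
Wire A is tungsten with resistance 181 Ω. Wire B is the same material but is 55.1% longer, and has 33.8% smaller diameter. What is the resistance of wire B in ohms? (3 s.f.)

641 Ω

R ∝ L/d², so R_B/R_A = (1 + 55.1/100) × (1 − 33.8/100)⁻²
= 1.551 × 2.282 = 3.539
R_B = 3.539 × 181 = 641 Ω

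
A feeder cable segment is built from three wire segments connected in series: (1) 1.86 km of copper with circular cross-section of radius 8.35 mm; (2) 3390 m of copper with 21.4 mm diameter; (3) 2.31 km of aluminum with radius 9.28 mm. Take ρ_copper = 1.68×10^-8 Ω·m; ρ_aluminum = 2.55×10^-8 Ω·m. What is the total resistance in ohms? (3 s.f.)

Seg 1: A = πr² = π(8.3500e-03 m)² = 2.190e-04 m²
R_1 = (1.68×10^-8)(1860)/(2.190e-04) = 0.1427 Ω
Seg 2: A = π(d/2)² = π(1.0700e-02 m)² = 3.597e-04 m²
R_2 = (1.68×10^-8)(3390)/(3.597e-04) = 0.1583 Ω
Seg 3: A = πr² = π(9.2800e-03 m)² = 2.705e-04 m²
R_3 = (2.55×10^-8)(2310)/(2.705e-04) = 0.2177 Ω
R_total = R_1 + R_2 + R_3 = 0.519 Ω

0.519 Ω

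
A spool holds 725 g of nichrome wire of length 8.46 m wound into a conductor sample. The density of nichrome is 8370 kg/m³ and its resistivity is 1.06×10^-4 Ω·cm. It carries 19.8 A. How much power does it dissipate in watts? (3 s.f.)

343 W

ρ = 1.06×10^-4 Ω·cm = 1.06×10^-6 Ω·m
A = m/(density·L) = 0.725/(8370×8.46) = 1.0239e-05 m²
R = ρL/A = (1.06×10^-6)(8.46)/(1.0239e-05) = 0.8759 Ω
P = I²R = (19.8)² × 0.8759 = 343 W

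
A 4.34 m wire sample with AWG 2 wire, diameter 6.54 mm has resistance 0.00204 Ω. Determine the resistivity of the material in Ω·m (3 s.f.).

1.58×10^-8 Ω·m

A = π(6.54/2 mm)² = π(3.2700e-03 m)² = 3.359e-05 m²
ρ = RA/L = (0.00204)(3.359e-05)/(4.34) = 1.58×10^-8 Ω·m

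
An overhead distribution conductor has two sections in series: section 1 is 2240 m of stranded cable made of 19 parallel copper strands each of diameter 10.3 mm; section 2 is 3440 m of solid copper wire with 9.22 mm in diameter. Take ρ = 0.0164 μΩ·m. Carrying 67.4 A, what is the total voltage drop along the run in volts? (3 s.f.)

58.5 V

ρ = 0.0164 μΩ·m = 1.64×10^-8 Ω·m
Section 1: A_strand = π(5.1500e-03)² = 8.332e-05 m²; R₁ = ρL/(N·A_s) = (1.64×10^-8)(2240)/(19×8.332e-05) = 0.0232 Ω
Section 2: A = π(d/2)² = π(4.6100e-03 m)² = 6.677e-05 m²
R₂ = (1.64×10^-8)(3440)/(6.677e-05) = 0.845 Ω
R = R₁ + R₂ = 0.8682 Ω
V = IR = 67.4 × 0.8682 = 58.5 V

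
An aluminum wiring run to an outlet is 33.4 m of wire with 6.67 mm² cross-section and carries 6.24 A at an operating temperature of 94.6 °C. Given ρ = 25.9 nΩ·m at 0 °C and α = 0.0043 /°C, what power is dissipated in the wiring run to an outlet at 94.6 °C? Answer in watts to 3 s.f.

ρ = 25.9 nΩ·m = 2.59×10^-8 Ω·m
A = 6.67 mm² = 6.670e-06 m²
R₍0₎ = ρL/A = (2.59×10^-8)(33.4)/(6.670e-06) = 0.1297 Ω
R₍94.6₎ = R₍0₎(1 + αΔT) = 0.1297 × (1 + 0.0043×94.6) = 0.1825 Ω
P = I²R = (6.24)² × 0.1825 = 7.10 W

7.10 W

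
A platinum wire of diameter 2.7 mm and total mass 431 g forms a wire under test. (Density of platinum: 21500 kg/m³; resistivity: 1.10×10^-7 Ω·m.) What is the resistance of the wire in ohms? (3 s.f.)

0.0673 Ω

A = π(d/2)² = π(1.3500e-03 m)² = 5.7256e-06 m²
L = m/(density·A) = 0.431/(21500×5.7256e-06) = 3.501 m
R = ρL/A = (1.10×10^-7)(3.501)/(5.7256e-06) = 0.0673 Ω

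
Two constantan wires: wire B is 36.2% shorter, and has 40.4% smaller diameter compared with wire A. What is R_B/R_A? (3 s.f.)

1.80

R ∝ L/d², so R_B/R_A = (1 − 36.2/100) × (1 − 40.4/100)⁻²
= 0.638 × 2.815 = 1.80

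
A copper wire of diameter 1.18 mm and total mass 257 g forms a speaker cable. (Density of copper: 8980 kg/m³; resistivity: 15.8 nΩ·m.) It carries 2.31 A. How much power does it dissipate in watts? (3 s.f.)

ρ = 15.8 nΩ·m = 1.58×10^-8 Ω·m
A = π(d/2)² = π(5.9000e-04 m)² = 1.0936e-06 m²
L = m/(density·A) = 0.257/(8980×1.0936e-06) = 26.17 m
R = ρL/A = (1.58×10^-8)(26.17)/(1.0936e-06) = 0.3781 Ω
P = I²R = (2.31)² × 0.3781 = 2.02 W

2.02 W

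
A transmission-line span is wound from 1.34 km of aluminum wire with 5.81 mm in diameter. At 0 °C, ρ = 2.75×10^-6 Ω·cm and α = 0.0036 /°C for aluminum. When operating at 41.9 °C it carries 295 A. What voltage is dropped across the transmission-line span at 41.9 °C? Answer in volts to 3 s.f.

ρ = 2.75×10^-6 Ω·cm = 2.75×10^-8 Ω·m
A = π(d/2)² = π(2.9050e-03 m)² = 2.651e-05 m²
R₍0₎ = ρL/A = (2.75×10^-8)(1340)/(2.651e-05) = 1.39 Ω
R₍41.9₎ = R₍0₎(1 + αΔT) = 1.39 × (1 + 0.0036×41.9) = 1.6 Ω
V = IR = 295 × 1.6 = 472 V

472 V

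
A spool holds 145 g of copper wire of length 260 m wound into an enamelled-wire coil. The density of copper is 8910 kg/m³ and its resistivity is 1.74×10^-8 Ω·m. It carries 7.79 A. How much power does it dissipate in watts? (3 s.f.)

A = m/(density·L) = 0.145/(8910×260) = 6.2592e-08 m²
R = ρL/A = (1.74×10^-8)(260)/(6.2592e-08) = 72.28 Ω
P = I²R = (7.79)² × 72.28 = 4390 W

4390 W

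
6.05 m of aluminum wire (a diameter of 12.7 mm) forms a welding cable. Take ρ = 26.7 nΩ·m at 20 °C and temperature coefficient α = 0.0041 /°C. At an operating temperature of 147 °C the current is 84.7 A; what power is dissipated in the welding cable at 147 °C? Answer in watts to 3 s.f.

ρ = 26.7 nΩ·m = 2.67×10^-8 Ω·m
A = π(d/2)² = π(6.3500e-03 m)² = 1.267e-04 m²
R₍20₎ = ρL/A = (2.67×10^-8)(6.05)/(1.267e-04) = 0.001275 Ω
R₍147₎ = R₍20₎(1 + αΔT) = 0.001275 × (1 + 0.0041×127) = 0.001939 Ω
P = I²R = (84.7)² × 0.001939 = 13.9 W

13.9 W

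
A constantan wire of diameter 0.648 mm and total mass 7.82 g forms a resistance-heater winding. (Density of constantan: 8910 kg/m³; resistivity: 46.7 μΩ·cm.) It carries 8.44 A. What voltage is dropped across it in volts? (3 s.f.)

ρ = 46.7 μΩ·cm = 4.67×10^-7 Ω·m
A = π(d/2)² = π(3.2400e-04 m)² = 3.2979e-07 m²
L = m/(density·A) = 0.00782/(8910×3.2979e-07) = 2.661 m
R = ρL/A = (4.67×10^-7)(2.661)/(3.2979e-07) = 3.768 Ω
V = IR = 8.44 × 3.768 = 31.8 V

31.8 V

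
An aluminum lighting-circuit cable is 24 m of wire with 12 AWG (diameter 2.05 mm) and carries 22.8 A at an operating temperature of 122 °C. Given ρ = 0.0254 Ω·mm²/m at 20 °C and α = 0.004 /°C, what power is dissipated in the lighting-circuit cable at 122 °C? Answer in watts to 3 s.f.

ρ = 0.0254 Ω·mm²/m = 2.54×10^-8 Ω·m
A = π(2.05/2 mm)² = π(1.0250e-03 m)² = 3.301e-06 m²
R₍20₎ = ρL/A = (2.54×10^-8)(24)/(3.301e-06) = 0.1847 Ω
R₍122₎ = R₍20₎(1 + αΔT) = 0.1847 × (1 + 0.004×102) = 0.26 Ω
P = I²R = (22.8)² × 0.26 = 135 W

135 W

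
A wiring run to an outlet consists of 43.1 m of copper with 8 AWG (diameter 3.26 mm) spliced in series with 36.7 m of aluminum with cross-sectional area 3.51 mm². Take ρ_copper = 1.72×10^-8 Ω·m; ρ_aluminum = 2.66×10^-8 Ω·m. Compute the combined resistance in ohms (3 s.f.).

Segment 1: A = π(3.26/2 mm)² = π(1.6300e-03 m)² = 8.347e-06 m²
R₁ = ρL/A = (1.72×10^-8)(43.1)/(8.347e-06) = 0.08881 Ω
Segment 2: A = 3.51 mm² = 3.510e-06 m²
R₂ = (2.66×10^-8)(36.7)/(3.510e-06) = 0.2781 Ω
R = R₁ + R₂ = 0.367 Ω

0.367 Ω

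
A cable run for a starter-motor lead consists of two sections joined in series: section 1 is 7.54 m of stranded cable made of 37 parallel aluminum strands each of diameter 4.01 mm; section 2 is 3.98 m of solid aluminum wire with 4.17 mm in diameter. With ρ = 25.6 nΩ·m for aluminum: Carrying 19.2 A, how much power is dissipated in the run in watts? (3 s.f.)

ρ = 25.6 nΩ·m = 2.56×10^-8 Ω·m
Section 1: A_strand = π(2.0050e-03)² = 1.263e-05 m²; R₁ = ρL/(N·A_s) = (2.56×10^-8)(7.54)/(37×1.263e-05) = 4.131×10^-4 Ω
Section 2: A = π(d/2)² = π(2.0850e-03 m)² = 1.366e-05 m²
R₂ = (2.56×10^-8)(3.98)/(1.366e-05) = 0.00746 Ω
R = R₁ + R₂ = 0.007873 Ω
P = I²R = (19.2)² × 0.007873 = 2.90 W

2.90 W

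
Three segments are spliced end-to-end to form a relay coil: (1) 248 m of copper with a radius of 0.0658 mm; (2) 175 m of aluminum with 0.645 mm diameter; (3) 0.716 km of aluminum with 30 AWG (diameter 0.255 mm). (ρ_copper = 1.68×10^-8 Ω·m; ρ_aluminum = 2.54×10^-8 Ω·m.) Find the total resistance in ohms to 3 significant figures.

676 Ω

Seg 1: A = πr² = π(6.5800e-05 m)² = 1.360e-08 m²
R_1 = (1.68×10^-8)(248)/(1.360e-08) = 306.3 Ω
Seg 2: A = π(d/2)² = π(3.2250e-04 m)² = 3.267e-07 m²
R_2 = (2.54×10^-8)(175)/(3.267e-07) = 13.6 Ω
Seg 3: A = π(0.255/2 mm)² = π(1.2750e-04 m)² = 5.107e-08 m²
R_3 = (2.54×10^-8)(716)/(5.107e-08) = 356.1 Ω
R_total = R_1 + R_2 + R_3 = 676 Ω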